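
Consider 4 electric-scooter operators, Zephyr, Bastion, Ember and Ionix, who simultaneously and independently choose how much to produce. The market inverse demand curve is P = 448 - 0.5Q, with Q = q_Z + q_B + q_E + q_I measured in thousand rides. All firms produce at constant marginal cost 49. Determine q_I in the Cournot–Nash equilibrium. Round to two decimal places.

159.60

Each firm earns π_i = (448 - 0.5Q)q_i - 49q_i.
Setting ∂π_i/∂q_i = 0 with rivals' quantities fixed: 399 - q_i - (1/2)·Σ_{j≠i} q_j = 0.
By symmetry each firm produces the same amount; substituting Σ_{j≠i} q_j = 3q_i yields q_i = 399/(5/2) = 798/5.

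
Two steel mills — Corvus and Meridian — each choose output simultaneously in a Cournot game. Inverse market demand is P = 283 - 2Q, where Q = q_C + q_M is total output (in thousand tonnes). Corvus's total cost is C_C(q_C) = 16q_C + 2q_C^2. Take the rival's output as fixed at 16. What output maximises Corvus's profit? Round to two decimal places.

29.38

With the rival's output fixed at 16, Corvus's profit is π_C = (283 - 2·16 - 2q_C)q_C - (16q_C + 2q_C²) = (251 - 2q_C)q_C - (16q_C + 2q_C²).
∂π_C/∂q_C = 235 - 8q_C = 0, so q_C = 235/8.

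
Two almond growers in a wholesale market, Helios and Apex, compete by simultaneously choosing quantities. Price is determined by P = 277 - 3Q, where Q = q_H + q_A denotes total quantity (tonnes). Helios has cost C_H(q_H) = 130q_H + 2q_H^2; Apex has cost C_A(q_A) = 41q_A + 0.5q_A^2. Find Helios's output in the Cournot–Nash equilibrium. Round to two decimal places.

5.26

Helios's profit: π_H = (277 - 3Q)q_H - (130q_H + 2q_H²). Setting ∂π_H/∂q_H = 0: 147 - 10q_H - 3(q_A) = 0.
Apex's profit: π_A = (277 - 3Q)q_A - (41q_A + (1/2)q_A²). Setting ∂π_A/∂q_A = 0: 236 - 7q_A - 3(q_H) = 0.
So q_H = (147 - 3q_A)/10 and q_A = (236 - 3q_H)/7.
Substituting one into the other gives q_H = 321/61 and q_A = 1919/61.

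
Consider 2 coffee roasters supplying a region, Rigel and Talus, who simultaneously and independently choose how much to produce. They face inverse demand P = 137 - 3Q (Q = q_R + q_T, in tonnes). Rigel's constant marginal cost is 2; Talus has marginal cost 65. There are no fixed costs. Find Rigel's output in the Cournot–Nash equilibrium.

Rigel's profit: π_R = (137 - 3Q)q_R - (2q_R). Setting ∂π_R/∂q_R = 0: 135 - 6q_R - 3(q_T) = 0.
Talus's first-order condition: 72 - 6q_T - 3(q_R) = 0.
Best responses: q_R = (135 - 3q_T)/6, q_T = (72 - 3q_R)/6.
Substituting one into the other gives q_R = 22 and q_T = 1.

22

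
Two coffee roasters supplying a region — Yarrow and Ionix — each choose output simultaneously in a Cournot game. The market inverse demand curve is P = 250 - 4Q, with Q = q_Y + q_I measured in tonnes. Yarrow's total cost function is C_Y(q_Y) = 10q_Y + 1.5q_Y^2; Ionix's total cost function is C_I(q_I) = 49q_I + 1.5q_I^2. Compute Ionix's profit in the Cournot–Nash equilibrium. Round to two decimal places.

780.73

Yarrow's profit: π_Y = (250 - 4Q)q_Y - (10q_Y + (3/2)q_Y²). Setting ∂π_Y/∂q_Y = 0: 240 - 11q_Y - 4(q_I) = 0.
Ionix's profit: π_I = (250 - 4Q)q_I - (49q_I + (3/2)q_I²). Setting ∂π_I/∂q_I = 0: 201 - 11q_I - 4(q_Y) = 0.
Rearranging gives the reaction functions q_Y = (240 - 4q_I)/11 and q_I = (201 - 4q_Y)/11.
Substituting one into the other gives q_Y = 612/35 and q_I = 417/35.
Price P = 250 - 4·(147/5) = 662/5.
Ionix's profit: (662/5)·(417/35) - 49·(417/35) - (3/2)(417/35)² = 780.7261.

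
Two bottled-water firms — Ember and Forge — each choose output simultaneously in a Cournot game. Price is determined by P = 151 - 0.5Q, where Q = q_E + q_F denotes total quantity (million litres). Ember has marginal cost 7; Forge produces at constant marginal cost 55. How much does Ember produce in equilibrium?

Ember's profit: π_E = (151 - 0.5Q)q_E - (7q_E). Setting ∂π_E/∂q_E = 0: 144 - q_E - (1/2)(q_F) = 0.
Forge's profit: π_F = (151 - 0.5Q)q_F - (55q_F). Setting ∂π_F/∂q_F = 0: 96 - q_F - (1/2)(q_E) = 0.
Rearranging gives the reaction functions q_E = (144 - (1/2)q_F) and q_F = (96 - (1/2)q_E).
Substituting one into the other gives q_E = 128 and q_F = 32.

128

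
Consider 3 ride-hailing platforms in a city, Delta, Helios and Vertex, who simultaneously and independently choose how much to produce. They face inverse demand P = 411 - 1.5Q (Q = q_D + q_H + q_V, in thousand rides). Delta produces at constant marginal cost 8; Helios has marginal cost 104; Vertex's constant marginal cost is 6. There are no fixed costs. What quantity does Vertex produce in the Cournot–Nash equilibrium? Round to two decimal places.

84.17

Delta's profit: π_D = (411 - 1.5Q)q_D - (8q_D). Setting ∂π_D/∂q_D = 0: 403 - 3q_D - (3/2)(q_H + q_V) = 0.
Helios's profit: π_H = (411 - 1.5Q)q_H - (104q_H). Setting ∂π_H/∂q_H = 0: 307 - 3q_H - (3/2)(q_D + q_V) = 0.
Vertex's first-order condition: 405 - 3q_V - (3/2)(q_D + q_H) = 0.
Summing all 3 equations gives 1115 − 6Q = 0, hence Q = 1115/6.
Back-substituting: q_D = (403 − 1115/4)/(3/2) = 497/6, q_H = (307 − 1115/4)/(3/2) = 113/6, q_V = (405 − 1115/4)/(3/2) = 505/6.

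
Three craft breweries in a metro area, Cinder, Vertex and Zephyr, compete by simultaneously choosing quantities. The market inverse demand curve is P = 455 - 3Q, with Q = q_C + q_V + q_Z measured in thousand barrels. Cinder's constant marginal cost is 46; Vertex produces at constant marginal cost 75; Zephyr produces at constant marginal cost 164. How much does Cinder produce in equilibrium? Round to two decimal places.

Cinder's profit: π_C = (455 - 3Q)q_C - (46q_C). Setting ∂π_C/∂q_C = 0: 409 - 6q_C - 3(q_V + q_Z) = 0.
Vertex's profit: π_V = (455 - 3Q)q_V - (75q_V). Setting ∂π_V/∂q_V = 0: 380 - 6q_V - 3(q_C + q_Z) = 0.
Zephyr's profit: π_Z = (455 - 3Q)q_Z - (164q_Z). Setting ∂π_Z/∂q_Z = 0: 291 - 6q_Z - 3(q_C + q_V) = 0.
Summing all 3 equations gives 1080 − 12Q = 0, hence Q = 90.
Back-substituting: q_C = (409 − 270)/3 = 139/3, q_V = (380 − 270)/3 = 110/3, q_Z = (291 − 270)/3 = 7.

46.33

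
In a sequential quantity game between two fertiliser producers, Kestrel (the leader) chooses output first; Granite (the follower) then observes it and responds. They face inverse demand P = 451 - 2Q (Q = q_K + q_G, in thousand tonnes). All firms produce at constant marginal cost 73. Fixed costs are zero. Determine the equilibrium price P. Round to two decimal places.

167.50

The follower Granite best-responds to any q_K: π_G = (451 - 2Q)q_G - 73q_G.
Setting the follower's marginal profit to zero, 378 - 2q_K - 4q_G = 0, i.e. q_G = (378 - 2q_K)/4.
Kestrel substitutes q_G(q_K) into its own profit: π_K = q_K(451 - 2q_K - (378 - 2q_K)/2) - 73q_K = (262 - q_K)q_K - 73q_K.
The leader's first-order condition 189 - 2q_K = 0 yields q_K = 189/2.
Then q_G = (378 - 2·(189/2))/4 = 189/4.
Total output Q = 567/4, so price P = 451 - 2·(567/4) = 335/2.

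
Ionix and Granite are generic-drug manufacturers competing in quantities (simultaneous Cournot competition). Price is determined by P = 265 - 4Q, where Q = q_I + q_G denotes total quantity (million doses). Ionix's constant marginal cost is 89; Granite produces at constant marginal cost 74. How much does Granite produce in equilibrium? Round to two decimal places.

17.17

Ionix's profit: π_I = (265 - 4Q)q_I - (89q_I). Setting ∂π_I/∂q_I = 0: 176 - 8q_I - 4(q_G) = 0.
Granite's first-order condition: 191 - 8q_G - 4(q_I) = 0.
So q_I = (176 - 4q_G)/8 and q_G = (191 - 4q_I)/8.
Solving the pair: q_I = 161/12, q_G = 103/6.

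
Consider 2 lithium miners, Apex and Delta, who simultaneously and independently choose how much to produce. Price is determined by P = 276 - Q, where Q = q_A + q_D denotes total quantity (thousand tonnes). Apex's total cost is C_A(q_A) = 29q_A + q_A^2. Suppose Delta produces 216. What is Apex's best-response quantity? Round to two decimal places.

With the rival's output fixed at 216, Apex's profit is π_A = (276 - 216 - q_A)q_A - (29q_A + q_A²) = (60 - q_A)q_A - (29q_A + q_A²).
∂π_A/∂q_A = 31 - 4q_A = 0, so q_A = 31/4.

7.75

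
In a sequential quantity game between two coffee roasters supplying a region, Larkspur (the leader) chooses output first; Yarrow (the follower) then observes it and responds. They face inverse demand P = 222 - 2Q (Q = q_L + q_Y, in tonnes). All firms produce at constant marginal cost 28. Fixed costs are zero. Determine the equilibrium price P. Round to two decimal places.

The follower Yarrow best-responds to any q_L: π_Y = (222 - 2Q)q_Y - 28q_Y.
∂π_Y/∂q_Y = 194 - 2q_L - 4q_Y = 0 gives the reaction function q_Y = (194 - 2q_L)/4.
Larkspur substitutes q_Y(q_L) into its own profit: π_L = q_L(222 - 2q_L - (194 - 2q_L)/2) - 28q_L = (125 - q_L)q_L - 28q_L.
The leader's first-order condition 97 - 2q_L = 0 yields q_L = 97/2.
Then q_Y = (194 - 2·(97/2))/4 = 97/4.
Total output Q = 291/4, so price P = 222 - 2·(291/4) = 153/2.

76.50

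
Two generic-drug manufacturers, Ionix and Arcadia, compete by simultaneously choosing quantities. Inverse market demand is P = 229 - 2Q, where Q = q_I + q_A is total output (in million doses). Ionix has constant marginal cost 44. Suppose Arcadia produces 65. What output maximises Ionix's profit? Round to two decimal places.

With the rival's output fixed at 65, Ionix's profit is π_I = (229 - 2·65 - 2q_I)q_I - (44q_I) = (99 - 2q_I)q_I - (44q_I).
∂π_I/∂q_I = 55 - 4q_I = 0, so q_I = 55/4.

13.75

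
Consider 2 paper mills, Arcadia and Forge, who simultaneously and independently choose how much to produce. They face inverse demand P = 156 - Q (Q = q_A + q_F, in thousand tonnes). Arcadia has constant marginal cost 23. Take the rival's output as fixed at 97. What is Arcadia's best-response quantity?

18

With the rival's output fixed at 97, Arcadia's profit is π_A = (156 - 97 - q_A)q_A - (23q_A) = (59 - q_A)q_A - (23q_A).
∂π_A/∂q_A = 36 - 2q_A = 0, so q_A = 18.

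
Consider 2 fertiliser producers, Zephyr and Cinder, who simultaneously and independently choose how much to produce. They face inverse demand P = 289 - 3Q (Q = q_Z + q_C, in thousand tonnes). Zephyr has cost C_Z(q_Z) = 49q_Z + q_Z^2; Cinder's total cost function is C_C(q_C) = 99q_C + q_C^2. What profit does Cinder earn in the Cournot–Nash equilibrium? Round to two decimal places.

846.28

Zephyr's profit: π_Z = (289 - 3Q)q_Z - (49q_Z + q_Z²). Setting ∂π_Z/∂q_Z = 0: 240 - 8q_Z - 3(q_C) = 0.
Cinder's profit: π_C = (289 - 3Q)q_C - (99q_C + q_C²). Setting ∂π_C/∂q_C = 0: 190 - 8q_C - 3(q_Z) = 0.
So q_Z = (240 - 3q_C)/8 and q_C = (190 - 3q_Z)/8.
Substituting one into the other gives q_Z = 270/11 and q_C = 160/11.
Price P = 289 - 3·(430/11) = 1889/11.
Cinder's profit: (1889/11)·(160/11) - 99·(160/11) - (160/11)² = 846.2810.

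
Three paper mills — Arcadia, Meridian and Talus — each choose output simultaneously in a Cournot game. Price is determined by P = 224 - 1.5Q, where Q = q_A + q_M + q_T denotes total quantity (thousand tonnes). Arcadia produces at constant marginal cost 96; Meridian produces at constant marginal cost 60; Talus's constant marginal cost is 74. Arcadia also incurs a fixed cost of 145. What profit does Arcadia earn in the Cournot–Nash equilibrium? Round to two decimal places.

Arcadia's profit: π_A = (224 - 1.5Q)q_A - (96q_A). Setting ∂π_A/∂q_A = 0: 128 - 3q_A - (3/2)(q_M + q_T) = 0.
Meridian's first-order condition: 164 - 3q_M - (3/2)(q_A + q_T) = 0.
Talus's first-order condition: 150 - 3q_T - (3/2)(q_A + q_M) = 0.
Adding the 3 first-order conditions: 442 − 6Q = 0, so Q = 221/3.
Back-substituting: q_A = (128 − 221/2)/(3/2) = 35/3, q_M = (164 − 221/2)/(3/2) = 107/3, q_T = (150 − 221/2)/(3/2) = 79/3.
Price P = 224 - (3/2)·(221/3) = 227/2.
Arcadia's profit: (227/2 - 96)·(35/3) - 145 = 355/6.

59.17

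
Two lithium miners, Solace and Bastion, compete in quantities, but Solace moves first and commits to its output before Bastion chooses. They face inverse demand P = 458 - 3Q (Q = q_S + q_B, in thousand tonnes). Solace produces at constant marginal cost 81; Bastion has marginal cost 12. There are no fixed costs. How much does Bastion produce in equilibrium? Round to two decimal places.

Solve by backward induction. Given q_S, the follower Bastion maximises π_B = (458 - 3q_S - 3q_B)q_B - 12q_B.
∂π_B/∂q_B = 446 - 3q_S - 6q_B = 0 gives the reaction function q_B = (446 - 3q_S)/6.
The leader anticipates this reaction. Substituting into P = 458 - 3Q gives P = 235 - (3/2)q_S, so π_S = (235 - (3/2)q_S)q_S - 81q_S.
Leader FOC: 154 - 3q_S = 0, so q_S = 154/3.
Then q_B = (446 - 3·(154/3))/6 = 146/3.

48.67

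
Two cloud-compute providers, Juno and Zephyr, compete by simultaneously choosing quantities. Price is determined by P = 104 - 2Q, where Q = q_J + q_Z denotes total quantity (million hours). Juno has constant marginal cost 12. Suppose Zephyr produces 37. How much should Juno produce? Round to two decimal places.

4.50

With the rival's output fixed at 37, Juno's profit is π_J = (104 - 2·37 - 2q_J)q_J - (12q_J) = (30 - 2q_J)q_J - (12q_J).
∂π_J/∂q_J = 18 - 4q_J = 0, so q_J = 9/2.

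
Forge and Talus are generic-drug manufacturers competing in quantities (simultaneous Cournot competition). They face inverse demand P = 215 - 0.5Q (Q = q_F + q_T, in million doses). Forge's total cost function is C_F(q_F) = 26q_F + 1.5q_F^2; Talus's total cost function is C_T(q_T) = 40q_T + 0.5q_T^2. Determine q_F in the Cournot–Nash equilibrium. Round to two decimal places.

Forge's profit: π_F = (215 - 0.5Q)q_F - (26q_F + (3/2)q_F²). Setting ∂π_F/∂q_F = 0: 189 - 4q_F - (1/2)(q_T) = 0.
Talus's first-order condition: 175 - 2q_T - (1/2)(q_F) = 0.
Best responses: q_F = (189 - (1/2)q_T)/4, q_T = (175 - (1/2)q_F)/2.
Substituting one into the other gives q_F = 1162/31 and q_T = 78.1290.

37.48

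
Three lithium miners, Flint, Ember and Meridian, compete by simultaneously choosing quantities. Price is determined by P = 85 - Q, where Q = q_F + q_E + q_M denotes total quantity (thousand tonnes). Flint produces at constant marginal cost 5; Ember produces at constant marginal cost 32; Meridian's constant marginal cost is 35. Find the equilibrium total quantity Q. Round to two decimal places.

45.75

Flint's profit: π_F = (85 - Q)q_F - (5q_F). Setting ∂π_F/∂q_F = 0: 80 - 2q_F - (q_E + q_M) = 0.
Ember's profit: π_E = (85 - Q)q_E - (32q_E). Setting ∂π_E/∂q_E = 0: 53 - 2q_E - (q_F + q_M) = 0.
Meridian's first-order condition: 50 - 2q_M - (q_F + q_E) = 0.
Summing all 3 equations gives 183 − 4Q = 0, hence Q = 183/4.
Back-substituting: q_F = (80 − 183/4) = 137/4, q_E = (53 − 183/4) = 29/4, q_M = (50 − 183/4) = 17/4.
Total output Q = 137/4 + 29/4 + 17/4 = 183/4.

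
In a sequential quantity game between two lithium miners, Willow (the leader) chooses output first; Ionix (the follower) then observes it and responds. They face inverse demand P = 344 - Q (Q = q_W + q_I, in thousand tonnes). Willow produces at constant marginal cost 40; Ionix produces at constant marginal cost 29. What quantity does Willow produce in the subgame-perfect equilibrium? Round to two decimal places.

The follower Ionix best-responds to any q_W: π_I = (344 - Q)q_I - 29q_I.
∂π_I/∂q_I = 315 - q_W - 2q_I = 0 gives the reaction function q_I = (315 - q_W)/2.
Willow substitutes q_I(q_W) into its own profit: π_W = q_W(344 - q_W - (315 - q_W)/2) - 40q_W = (373/2 - (1/2)q_W)q_W - 40q_W.
Leader FOC: 293/2 - q_W = 0, so q_W = 293/2.
Then q_I = (315 - 293/2)/2 = 337/4.

146.50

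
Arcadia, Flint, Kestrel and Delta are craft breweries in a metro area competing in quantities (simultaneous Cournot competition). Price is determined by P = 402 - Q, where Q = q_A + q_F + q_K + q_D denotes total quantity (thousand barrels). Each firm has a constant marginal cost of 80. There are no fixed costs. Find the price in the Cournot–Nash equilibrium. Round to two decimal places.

144.40

A representative firm's profit is π_i = q_i(402 - Q) - 80q_i.
Setting ∂π_i/∂q_i = 0 with rivals' quantities fixed: 322 - 2q_i - Σ_{j≠i} q_j = 0.
By symmetry each firm produces the same amount; substituting Σ_{j≠i} q_j = 3q_i yields q_i = 322/5.
Total output Q = 1288/5, so price P = 402 - 1288/5 = 722/5.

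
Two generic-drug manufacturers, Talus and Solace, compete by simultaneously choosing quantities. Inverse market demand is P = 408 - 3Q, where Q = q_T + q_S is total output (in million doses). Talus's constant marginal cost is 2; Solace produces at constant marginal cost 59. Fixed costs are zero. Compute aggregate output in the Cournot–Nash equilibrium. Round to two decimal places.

Talus's profit: π_T = (408 - 3Q)q_T - (2q_T). Setting ∂π_T/∂q_T = 0: 406 - 6q_T - 3(q_S) = 0.
Solace's profit: π_S = (408 - 3Q)q_S - (59q_S). Setting ∂π_S/∂q_S = 0: 349 - 6q_S - 3(q_T) = 0.
Best responses: q_T = (406 - 3q_S)/6, q_S = (349 - 3q_T)/6.
Substituting one into the other gives q_T = 463/9 and q_S = 292/9.
Total output Q = 463/9 + 292/9 = 755/9.

83.89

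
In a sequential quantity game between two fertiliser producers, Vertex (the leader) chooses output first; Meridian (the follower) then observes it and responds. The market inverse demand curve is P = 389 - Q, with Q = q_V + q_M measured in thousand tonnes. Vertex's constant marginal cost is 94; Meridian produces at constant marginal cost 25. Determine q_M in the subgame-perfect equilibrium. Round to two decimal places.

Solve by backward induction. Given q_V, the follower Meridian maximises π_M = (389 - q_V - q_M)q_M - 25q_M.
Follower FOC: 364 - q_V - 2q_M = 0, so q_M(q_V) = (364 - q_V)/2.
Vertex substitutes q_M(q_V) into its own profit: π_V = q_V(389 - q_V - (364 - q_V)/2) - 94q_V = (207 - (1/2)q_V)q_V - 94q_V.
The leader's first-order condition 113 - q_V = 0 yields q_V = 113.
Then q_M = (364 - 113)/2 = 251/2.

125.50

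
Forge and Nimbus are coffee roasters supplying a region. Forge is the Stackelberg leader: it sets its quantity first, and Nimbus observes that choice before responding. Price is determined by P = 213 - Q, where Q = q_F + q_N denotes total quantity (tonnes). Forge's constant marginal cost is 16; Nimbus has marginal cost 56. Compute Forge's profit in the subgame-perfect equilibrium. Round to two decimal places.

The follower Nimbus best-responds to any q_F: π_N = (213 - Q)q_N - 56q_N.
∂π_N/∂q_N = 157 - q_F - 2q_N = 0 gives the reaction function q_N = (157 - q_F)/2.
The leader anticipates this reaction. Substituting into P = 213 - Q gives P = 269/2 - (1/2)q_F, so π_F = (269/2 - (1/2)q_F)q_F - 16q_F.
Maximising: ∂π_F/∂q_F = 237/2 - q_F = 0, giving q_F = 237/2.
Then q_N = (157 - 237/2)/2 = 77/4.
Price P = 213 - 551/4 = 301/4.
Forge's profit: (301/4 - 16)·(237/2) = 7021.1250.

7021.13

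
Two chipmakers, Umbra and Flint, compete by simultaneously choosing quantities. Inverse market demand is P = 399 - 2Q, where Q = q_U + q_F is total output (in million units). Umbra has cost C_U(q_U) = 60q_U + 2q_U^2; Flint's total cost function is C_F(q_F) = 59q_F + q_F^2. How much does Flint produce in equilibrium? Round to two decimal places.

Umbra's profit: π_U = (399 - 2Q)q_U - (60q_U + 2q_U²). Setting ∂π_U/∂q_U = 0: 339 - 8q_U - 2(q_F) = 0.
Flint's profit: π_F = (399 - 2Q)q_F - (59q_F + q_F²). Setting ∂π_F/∂q_F = 0: 340 - 6q_F - 2(q_U) = 0.
Rearranging gives the reaction functions q_U = (339 - 2q_F)/8 and q_F = (340 - 2q_U)/6.
Solving the pair: q_U = 677/22, q_F = 1021/22.

46.41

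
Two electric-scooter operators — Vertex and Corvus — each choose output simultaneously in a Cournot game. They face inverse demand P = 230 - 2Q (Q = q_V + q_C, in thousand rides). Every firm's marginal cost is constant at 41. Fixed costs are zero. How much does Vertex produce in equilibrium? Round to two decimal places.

A representative firm's profit is π_i = q_i(230 - 2Q) - 41q_i.
Setting ∂π_i/∂q_i = 0 with rivals' quantities fixed: 189 - 4q_i - 2q_j = 0.
With identical firms every q_j equals q_i, so q_j = q_i and 189 = 6q_i, giving q_i = 63/2.

31.50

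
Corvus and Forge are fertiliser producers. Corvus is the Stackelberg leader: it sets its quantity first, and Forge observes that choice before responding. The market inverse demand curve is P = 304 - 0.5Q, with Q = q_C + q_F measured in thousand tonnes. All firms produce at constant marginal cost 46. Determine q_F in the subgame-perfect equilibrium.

129

The follower Forge best-responds to any q_C: π_F = (304 - 0.5Q)q_F - 46q_F.
∂π_F/∂q_F = 258 - (1/2)q_C - q_F = 0 gives the reaction function q_F = (258 - (1/2)q_C).
Corvus substitutes q_F(q_C) into its own profit: π_C = q_C(304 - (1/2)q_C - (258 - (1/2)q_C)/2) - 46q_C = (175 - (1/4)q_C)q_C - 46q_C.
Leader FOC: 129 - (1/2)q_C = 0, so q_C = 258.
Then q_F = (258 - (1/2)·258) = 129.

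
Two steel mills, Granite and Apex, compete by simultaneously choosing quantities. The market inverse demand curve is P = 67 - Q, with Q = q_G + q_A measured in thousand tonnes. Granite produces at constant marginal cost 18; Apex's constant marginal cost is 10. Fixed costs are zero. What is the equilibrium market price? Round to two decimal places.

31.67

Granite's profit: π_G = (67 - Q)q_G - (18q_G). Setting ∂π_G/∂q_G = 0: 49 - 2q_G - (q_A) = 0.
Apex's first-order condition: 57 - 2q_A - (q_G) = 0.
So q_G = (49 - q_A)/2 and q_A = (57 - q_G)/2.
Solving the pair: q_G = 41/3, q_A = 65/3.
Total output Q = 106/3, so price P = 67 - 106/3 = 95/3.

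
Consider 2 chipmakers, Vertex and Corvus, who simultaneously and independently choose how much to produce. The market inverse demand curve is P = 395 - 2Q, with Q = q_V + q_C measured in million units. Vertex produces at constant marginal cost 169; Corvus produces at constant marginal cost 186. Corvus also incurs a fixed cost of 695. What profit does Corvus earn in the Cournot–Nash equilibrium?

Vertex's profit: π_V = (395 - 2Q)q_V - (169q_V). Setting ∂π_V/∂q_V = 0: 226 - 4q_V - 2(q_C) = 0.
Corvus's first-order condition: 209 - 4q_C - 2(q_V) = 0.
So q_V = (226 - 2q_C)/4 and q_C = (209 - 2q_V)/4.
Solving the pair: q_V = 81/2, q_C = 32.
Price P = 395 - 2·(145/2) = 250.
Corvus's profit: (250 - 186)·32 - 695 = 1353.

1353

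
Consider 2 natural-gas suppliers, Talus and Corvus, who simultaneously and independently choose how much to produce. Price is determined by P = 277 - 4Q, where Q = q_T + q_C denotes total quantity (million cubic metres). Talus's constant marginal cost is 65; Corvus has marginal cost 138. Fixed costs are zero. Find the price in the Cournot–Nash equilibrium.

Talus's profit: π_T = (277 - 4Q)q_T - (65q_T). Setting ∂π_T/∂q_T = 0: 212 - 8q_T - 4(q_C) = 0.
Corvus's profit: π_C = (277 - 4Q)q_C - (138q_C). Setting ∂π_C/∂q_C = 0: 139 - 8q_C - 4(q_T) = 0.
So q_T = (212 - 4q_C)/8 and q_C = (139 - 4q_T)/8.
Solving the pair: q_T = 95/4, q_C = 11/2.
Total output Q = 117/4, so price P = 277 - 4·(117/4) = 160.

160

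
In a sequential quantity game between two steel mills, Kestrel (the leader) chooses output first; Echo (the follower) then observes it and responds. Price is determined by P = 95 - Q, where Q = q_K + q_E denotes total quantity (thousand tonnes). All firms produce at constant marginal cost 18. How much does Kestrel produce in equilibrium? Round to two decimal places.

38.50

Solve by backward induction. Given q_K, the follower Echo maximises π_E = (95 - q_K - q_E)q_E - 18q_E.
Follower FOC: 77 - q_K - 2q_E = 0, so q_E(q_K) = (77 - q_K)/2.
The leader anticipates this reaction. Substituting into P = 95 - Q gives P = 113/2 - (1/2)q_K, so π_K = (113/2 - (1/2)q_K)q_K - 18q_K.
Maximising: ∂π_K/∂q_K = 77/2 - q_K = 0, giving q_K = 77/2.
Then q_E = (77 - 77/2)/2 = 77/4.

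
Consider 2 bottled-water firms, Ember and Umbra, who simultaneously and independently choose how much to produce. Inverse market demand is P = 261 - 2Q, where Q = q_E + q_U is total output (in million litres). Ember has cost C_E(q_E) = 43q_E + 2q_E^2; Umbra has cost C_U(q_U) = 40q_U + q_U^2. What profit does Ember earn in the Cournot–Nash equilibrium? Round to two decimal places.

Ember's profit: π_E = (261 - 2Q)q_E - (43q_E + 2q_E²). Setting ∂π_E/∂q_E = 0: 218 - 8q_E - 2(q_U) = 0.
Umbra's profit: π_U = (261 - 2Q)q_U - (40q_U + q_U²). Setting ∂π_U/∂q_U = 0: 221 - 6q_U - 2(q_E) = 0.
Best responses: q_E = (218 - 2q_U)/8, q_U = (221 - 2q_E)/6.
Solving the pair: q_E = 433/22, q_U = 333/11.
Price P = 261 - 2·(1099/22) = 1772/11.
Ember's profit: (1772/11)·(433/22) - 43·(433/22) - 2(433/22)² = 1549.4959.

1549.50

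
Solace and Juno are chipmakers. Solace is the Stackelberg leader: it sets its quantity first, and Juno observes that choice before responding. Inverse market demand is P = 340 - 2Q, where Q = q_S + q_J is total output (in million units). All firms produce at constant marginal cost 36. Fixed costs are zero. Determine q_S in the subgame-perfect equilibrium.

76

Solve by backward induction. Given q_S, the follower Juno maximises π_J = (340 - 2q_S - 2q_J)q_J - 36q_J.
Setting the follower's marginal profit to zero, 304 - 2q_S - 4q_J = 0, i.e. q_J = (304 - 2q_S)/4.
Solace substitutes q_J(q_S) into its own profit: π_S = q_S(340 - 2q_S - (304 - 2q_S)/2) - 36q_S = (188 - q_S)q_S - 36q_S.
Maximising: ∂π_S/∂q_S = 152 - 2q_S = 0, giving q_S = 76.
Then q_J = (304 - 2·76)/4 = 38.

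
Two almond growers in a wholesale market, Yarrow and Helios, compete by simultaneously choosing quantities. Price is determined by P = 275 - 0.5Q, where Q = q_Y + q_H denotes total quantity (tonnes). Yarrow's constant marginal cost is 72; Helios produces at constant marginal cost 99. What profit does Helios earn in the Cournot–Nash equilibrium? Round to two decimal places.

4933.56

Yarrow's profit: π_Y = (275 - 0.5Q)q_Y - (72q_Y). Setting ∂π_Y/∂q_Y = 0: 203 - q_Y - (1/2)(q_H) = 0.
Helios's first-order condition: 176 - q_H - (1/2)(q_Y) = 0.
So q_Y = (203 - (1/2)q_H) and q_H = (176 - (1/2)q_Y).
Solving the pair: q_Y = 460/3, q_H = 298/3.
Price P = 275 - (1/2)·(758/3) = 446/3.
Helios's profit: (446/3 - 99)·(298/3) = 4933.5556.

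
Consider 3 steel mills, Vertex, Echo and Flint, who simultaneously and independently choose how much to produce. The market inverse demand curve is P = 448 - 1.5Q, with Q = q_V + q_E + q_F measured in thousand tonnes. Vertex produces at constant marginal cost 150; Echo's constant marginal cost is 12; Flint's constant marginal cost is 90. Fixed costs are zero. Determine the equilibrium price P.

175

Vertex's profit: π_V = (448 - 1.5Q)q_V - (150q_V). Setting ∂π_V/∂q_V = 0: 298 - 3q_V - (3/2)(q_E + q_F) = 0.
Echo's first-order condition: 436 - 3q_E - (3/2)(q_V + q_F) = 0.
Flint's profit: π_F = (448 - 1.5Q)q_F - (90q_F). Setting ∂π_F/∂q_F = 0: 358 - 3q_F - (3/2)(q_V + q_E) = 0.
Adding the 3 conditions: 1092 − 3Q − 3Q = 0, i.e. Q = 182.
Back-substituting: q_V = (298 − 273)/(3/2) = 50/3, q_E = (436 − 273)/(3/2) = 326/3, q_F = (358 − 273)/(3/2) = 170/3.
Total output Q = 182, so price P = 448 - (3/2)·182 = 175.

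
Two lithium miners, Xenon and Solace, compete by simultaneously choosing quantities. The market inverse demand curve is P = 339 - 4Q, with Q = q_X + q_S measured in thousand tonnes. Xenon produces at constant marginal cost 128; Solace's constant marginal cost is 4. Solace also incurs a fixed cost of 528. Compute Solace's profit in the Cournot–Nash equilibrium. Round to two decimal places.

Xenon's profit: π_X = (339 - 4Q)q_X - (128q_X). Setting ∂π_X/∂q_X = 0: 211 - 8q_X - 4(q_S) = 0.
Solace's profit: π_S = (339 - 4Q)q_S - (4q_S). Setting ∂π_S/∂q_S = 0: 335 - 8q_S - 4(q_X) = 0.
Rearranging gives the reaction functions q_X = (211 - 4q_S)/8 and q_S = (335 - 4q_X)/8.
Solving the pair: q_X = 29/4, q_S = 153/4.
Price P = 339 - 4·(91/2) = 157.
Solace's profit: (157 - 4)·(153/4) - 528 = 5324.2500.

5324.25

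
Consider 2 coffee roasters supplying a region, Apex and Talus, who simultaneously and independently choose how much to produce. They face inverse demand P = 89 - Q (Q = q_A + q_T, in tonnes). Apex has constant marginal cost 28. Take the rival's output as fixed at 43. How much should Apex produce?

9

With the rival's output fixed at 43, Apex's profit is π_A = (89 - 43 - q_A)q_A - (28q_A) = (46 - q_A)q_A - (28q_A).
∂π_A/∂q_A = 18 - 2q_A = 0, so q_A = 9.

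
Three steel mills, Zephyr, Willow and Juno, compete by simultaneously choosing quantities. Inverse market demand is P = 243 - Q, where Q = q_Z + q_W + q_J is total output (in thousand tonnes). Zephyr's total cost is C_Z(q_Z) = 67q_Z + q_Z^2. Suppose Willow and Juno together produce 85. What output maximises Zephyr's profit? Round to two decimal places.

22.75

With rivals' combined output fixed at 85, Zephyr's profit is π_Z = (243 - 85 - q_Z)q_Z - (67q_Z + q_Z²) = (158 - q_Z)q_Z - (67q_Z + q_Z²).
∂π_Z/∂q_Z = 91 - 4q_Z = 0, so q_Z = 91/4.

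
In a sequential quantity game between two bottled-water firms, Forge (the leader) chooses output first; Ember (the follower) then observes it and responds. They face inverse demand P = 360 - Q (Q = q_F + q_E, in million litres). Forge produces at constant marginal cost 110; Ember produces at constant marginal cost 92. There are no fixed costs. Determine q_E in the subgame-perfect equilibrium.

76

The follower Ember best-responds to any q_F: π_E = (360 - Q)q_E - 92q_E.
∂π_E/∂q_E = 268 - q_F - 2q_E = 0 gives the reaction function q_E = (268 - q_F)/2.
The leader anticipates this reaction. Substituting into P = 360 - Q gives P = 226 - (1/2)q_F, so π_F = (226 - (1/2)q_F)q_F - 110q_F.
Leader FOC: 116 - q_F = 0, so q_F = 116.
Then q_E = (268 - 116)/2 = 76.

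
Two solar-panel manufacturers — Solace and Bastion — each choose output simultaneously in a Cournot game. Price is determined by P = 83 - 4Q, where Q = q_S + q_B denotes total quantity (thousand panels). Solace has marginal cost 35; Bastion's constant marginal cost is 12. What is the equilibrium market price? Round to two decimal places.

Solace's profit: π_S = (83 - 4Q)q_S - (35q_S). Setting ∂π_S/∂q_S = 0: 48 - 8q_S - 4(q_B) = 0.
Bastion's profit: π_B = (83 - 4Q)q_B - (12q_B). Setting ∂π_B/∂q_B = 0: 71 - 8q_B - 4(q_S) = 0.
Best responses: q_S = (48 - 4q_B)/8, q_B = (71 - 4q_S)/8.
Solving the pair: q_S = 25/12, q_B = 47/6.
Total output Q = 119/12, so price P = 83 - 4·(119/12) = 130/3.

43.33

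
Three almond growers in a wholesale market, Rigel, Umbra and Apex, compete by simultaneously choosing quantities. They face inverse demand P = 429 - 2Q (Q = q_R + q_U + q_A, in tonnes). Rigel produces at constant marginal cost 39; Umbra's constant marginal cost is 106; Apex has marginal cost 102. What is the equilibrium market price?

Rigel's profit: π_R = (429 - 2Q)q_R - (39q_R). Setting ∂π_R/∂q_R = 0: 390 - 4q_R - 2(q_U + q_A) = 0.
Umbra's first-order condition: 323 - 4q_U - 2(q_R + q_A) = 0.
Apex's profit: π_A = (429 - 2Q)q_A - (102q_A). Setting ∂π_A/∂q_A = 0: 327 - 4q_A - 2(q_R + q_U) = 0.
Adding the 3 first-order conditions: 1040 − 8Q = 0, so Q = 130.
Back-substituting: q_R = (390 − 260)/2 = 65, q_U = (323 − 260)/2 = 63/2, q_A = (327 − 260)/2 = 67/2.
Total output Q = 130, so price P = 429 - 2·130 = 169.

169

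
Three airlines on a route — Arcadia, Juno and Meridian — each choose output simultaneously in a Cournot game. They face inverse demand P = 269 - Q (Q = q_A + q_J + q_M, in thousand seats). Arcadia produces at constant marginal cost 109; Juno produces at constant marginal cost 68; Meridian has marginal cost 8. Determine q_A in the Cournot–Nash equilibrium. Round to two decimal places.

4.50

Arcadia's profit: π_A = (269 - Q)q_A - (109q_A). Setting ∂π_A/∂q_A = 0: 160 - 2q_A - (q_J + q_M) = 0.
Juno's profit: π_J = (269 - Q)q_J - (68q_J). Setting ∂π_J/∂q_J = 0: 201 - 2q_J - (q_A + q_M) = 0.
Meridian's first-order condition: 261 - 2q_M - (q_A + q_J) = 0.
Adding the 3 conditions: 622 − 2Q − 2Q = 0, i.e. Q = 311/2.
Back-substituting: q_A = (160 − 311/2) = 9/2, q_J = (201 − 311/2) = 91/2, q_M = (261 − 311/2) = 211/2.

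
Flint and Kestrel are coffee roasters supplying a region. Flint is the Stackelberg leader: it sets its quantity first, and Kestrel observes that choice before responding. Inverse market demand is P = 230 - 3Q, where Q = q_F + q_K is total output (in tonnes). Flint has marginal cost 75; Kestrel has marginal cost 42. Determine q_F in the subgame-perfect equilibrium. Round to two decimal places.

Solve by backward induction. Given q_F, the follower Kestrel maximises π_K = (230 - 3q_F - 3q_K)q_K - 42q_K.
∂π_K/∂q_K = 188 - 3q_F - 6q_K = 0 gives the reaction function q_K = (188 - 3q_F)/6.
Flint substitutes q_K(q_F) into its own profit: π_F = q_F(230 - 3q_F - (188 - 3q_F)/2) - 75q_F = (136 - (3/2)q_F)q_F - 75q_F.
Leader FOC: 61 - 3q_F = 0, so q_F = 61/3.
Then q_K = (188 - 3·(61/3))/6 = 127/6.

20.33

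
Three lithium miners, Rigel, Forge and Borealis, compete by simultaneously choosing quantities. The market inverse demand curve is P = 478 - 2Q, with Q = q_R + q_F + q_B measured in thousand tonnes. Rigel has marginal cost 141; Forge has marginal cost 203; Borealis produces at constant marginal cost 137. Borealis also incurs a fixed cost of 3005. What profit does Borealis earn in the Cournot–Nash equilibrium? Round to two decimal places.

2273.78

Rigel's profit: π_R = (478 - 2Q)q_R - (141q_R). Setting ∂π_R/∂q_R = 0: 337 - 4q_R - 2(q_F + q_B) = 0.
Forge's profit: π_F = (478 - 2Q)q_F - (203q_F). Setting ∂π_F/∂q_F = 0: 275 - 4q_F - 2(q_R + q_B) = 0.
Borealis's first-order condition: 341 - 4q_B - 2(q_R + q_F) = 0.
Adding the 3 conditions: 953 − 4Q − 4Q = 0, i.e. Q = 953/8.
Back-substituting: q_R = (337 − 953/4)/2 = 395/8, q_F = (275 − 953/4)/2 = 147/8, q_B = (341 − 953/4)/2 = 411/8.
Price P = 478 - 2·(953/8) = 959/4.
Borealis's profit: (959/4 - 137)·(411/8) - 3005 = 2273.7813.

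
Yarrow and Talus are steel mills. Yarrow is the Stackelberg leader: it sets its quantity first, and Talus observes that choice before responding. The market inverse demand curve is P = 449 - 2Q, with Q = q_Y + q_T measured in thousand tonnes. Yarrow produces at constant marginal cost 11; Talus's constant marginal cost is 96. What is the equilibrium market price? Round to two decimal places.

The follower Talus best-responds to any q_Y: π_T = (449 - 2Q)q_T - 96q_T.
Setting the follower's marginal profit to zero, 353 - 2q_Y - 4q_T = 0, i.e. q_T = (353 - 2q_Y)/4.
Yarrow substitutes q_T(q_Y) into its own profit: π_Y = q_Y(449 - 2q_Y - (353 - 2q_Y)/2) - 11q_Y = (545/2 - q_Y)q_Y - 11q_Y.
The leader's first-order condition 523/2 - 2q_Y = 0 yields q_Y = 523/4.
Then q_T = (353 - 2·(523/4))/4 = 183/8.
Total output Q = 1229/8, so price P = 449 - 2·(1229/8) = 567/4.

141.75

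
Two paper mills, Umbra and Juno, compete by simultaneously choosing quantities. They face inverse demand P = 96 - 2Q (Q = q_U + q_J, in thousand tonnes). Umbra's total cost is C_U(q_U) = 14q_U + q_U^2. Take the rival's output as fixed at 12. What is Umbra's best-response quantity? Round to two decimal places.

9.67

With the rival's output fixed at 12, Umbra's profit is π_U = (96 - 2·12 - 2q_U)q_U - (14q_U + q_U²) = (72 - 2q_U)q_U - (14q_U + q_U²).
∂π_U/∂q_U = 58 - 6q_U = 0, so q_U = 29/3.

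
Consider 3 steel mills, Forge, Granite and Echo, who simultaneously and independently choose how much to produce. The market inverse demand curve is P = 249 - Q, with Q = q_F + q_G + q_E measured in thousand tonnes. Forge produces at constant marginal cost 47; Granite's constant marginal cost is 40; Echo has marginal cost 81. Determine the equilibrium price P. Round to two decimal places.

104.25

Forge's profit: π_F = (249 - Q)q_F - (47q_F). Setting ∂π_F/∂q_F = 0: 202 - 2q_F - (q_G + q_E) = 0.
Granite's profit: π_G = (249 - Q)q_G - (40q_G). Setting ∂π_G/∂q_G = 0: 209 - 2q_G - (q_F + q_E) = 0.
Echo's first-order condition: 168 - 2q_E - (q_F + q_G) = 0.
Adding the 3 conditions: 579 − 2Q − 2Q = 0, i.e. Q = 579/4.
Back-substituting: q_F = (202 − 579/4) = 229/4, q_G = (209 − 579/4) = 257/4, q_E = (168 − 579/4) = 93/4.
Total output Q = 579/4, so price P = 249 - 579/4 = 417/4.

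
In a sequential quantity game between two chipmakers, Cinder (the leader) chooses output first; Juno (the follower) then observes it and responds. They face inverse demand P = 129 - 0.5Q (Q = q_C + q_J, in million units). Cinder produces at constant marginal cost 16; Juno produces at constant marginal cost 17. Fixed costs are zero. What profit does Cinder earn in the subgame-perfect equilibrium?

3249

The follower Juno best-responds to any q_C: π_J = (129 - 0.5Q)q_J - 17q_J.
Follower FOC: 112 - (1/2)q_C - q_J = 0, so q_J(q_C) = (112 - (1/2)q_C).
The leader anticipates this reaction. Substituting into P = 129 - 0.5Q gives P = 73 - (1/4)q_C, so π_C = (73 - (1/4)q_C)q_C - 16q_C.
The leader's first-order condition 57 - (1/2)q_C = 0 yields q_C = 114.
Then q_J = (112 - (1/2)·114) = 55.
Price P = 129 - (1/2)·169 = 89/2.
Cinder's profit: (89/2 - 16)·114 = 3249.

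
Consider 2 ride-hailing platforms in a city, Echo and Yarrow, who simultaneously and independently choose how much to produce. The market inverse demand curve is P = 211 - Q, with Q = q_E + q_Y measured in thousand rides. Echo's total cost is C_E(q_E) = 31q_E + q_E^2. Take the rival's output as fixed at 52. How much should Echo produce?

32

With the rival's output fixed at 52, Echo's profit is π_E = (211 - 52 - q_E)q_E - (31q_E + q_E²) = (159 - q_E)q_E - (31q_E + q_E²).
∂π_E/∂q_E = 128 - 4q_E = 0, so q_E = 32.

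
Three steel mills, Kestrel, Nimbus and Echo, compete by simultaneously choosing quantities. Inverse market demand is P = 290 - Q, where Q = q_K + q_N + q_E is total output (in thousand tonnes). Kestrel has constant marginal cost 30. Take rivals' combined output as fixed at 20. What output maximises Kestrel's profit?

With rivals' combined output fixed at 20, Kestrel's profit is π_K = (290 - 20 - q_K)q_K - (30q_K) = (270 - q_K)q_K - (30q_K).
∂π_K/∂q_K = 240 - 2q_K = 0, so q_K = 120.

120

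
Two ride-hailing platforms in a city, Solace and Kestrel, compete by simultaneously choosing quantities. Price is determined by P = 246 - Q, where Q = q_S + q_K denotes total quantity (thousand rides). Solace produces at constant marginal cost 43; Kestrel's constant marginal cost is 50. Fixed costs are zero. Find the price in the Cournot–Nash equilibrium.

Solace's profit: π_S = (246 - Q)q_S - (43q_S). Setting ∂π_S/∂q_S = 0: 203 - 2q_S - (q_K) = 0.
Kestrel's first-order condition: 196 - 2q_K - (q_S) = 0.
Best responses: q_S = (203 - q_K)/2, q_K = (196 - q_S)/2.
Substituting one into the other gives q_S = 70 and q_K = 63.
Total output Q = 133, so price P = 246 - 133 = 113.

113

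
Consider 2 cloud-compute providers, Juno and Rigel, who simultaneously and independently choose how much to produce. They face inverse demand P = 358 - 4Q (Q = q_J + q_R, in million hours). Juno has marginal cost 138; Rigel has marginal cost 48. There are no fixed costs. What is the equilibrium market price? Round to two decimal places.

181.33

Juno's profit: π_J = (358 - 4Q)q_J - (138q_J). Setting ∂π_J/∂q_J = 0: 220 - 8q_J - 4(q_R) = 0.
Rigel's first-order condition: 310 - 8q_R - 4(q_J) = 0.
Best responses: q_J = (220 - 4q_R)/8, q_R = (310 - 4q_J)/8.
Substituting one into the other gives q_J = 65/6 and q_R = 100/3.
Total output Q = 265/6, so price P = 358 - 4·(265/6) = 544/3.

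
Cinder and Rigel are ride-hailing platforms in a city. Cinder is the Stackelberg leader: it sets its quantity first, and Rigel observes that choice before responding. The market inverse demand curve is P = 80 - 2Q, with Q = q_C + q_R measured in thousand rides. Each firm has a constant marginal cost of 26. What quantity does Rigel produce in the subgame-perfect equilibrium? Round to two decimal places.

6.75

The follower Rigel best-responds to any q_C: π_R = (80 - 2Q)q_R - 26q_R.
Follower FOC: 54 - 2q_C - 4q_R = 0, so q_R(q_C) = (54 - 2q_C)/4.
Cinder substitutes q_R(q_C) into its own profit: π_C = q_C(80 - 2q_C - (54 - 2q_C)/2) - 26q_C = (53 - q_C)q_C - 26q_C.
Maximising: ∂π_C/∂q_C = 27 - 2q_C = 0, giving q_C = 27/2.
Then q_R = (54 - 2·(27/2))/4 = 27/4.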